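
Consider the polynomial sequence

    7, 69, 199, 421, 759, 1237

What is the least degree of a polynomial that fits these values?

3

62, 130, 222, 338, 478
68, 92, 116, 140
24, 24, 24
The third differences are constant, so the polynomial has degree 3.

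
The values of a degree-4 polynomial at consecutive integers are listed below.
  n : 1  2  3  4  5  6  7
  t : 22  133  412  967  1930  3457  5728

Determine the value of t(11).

26692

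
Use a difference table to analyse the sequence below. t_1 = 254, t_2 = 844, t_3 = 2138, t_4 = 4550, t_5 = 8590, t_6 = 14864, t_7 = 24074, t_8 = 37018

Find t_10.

77780

590  1294  2412  4040  6274  9210  12944
704  1118  1628  2234  2936  3734
414  510  606  702  798
96  96  96  96
The fourth differences are constant (96).
798 + 96 = 894;  3734 + 894 = 4628;  12944 + 4628 = 17572;  37018 + 17572 = 54590
894 + 96 = 990;  4628 + 990 = 5618;  17572 + 5618 = 23190;  54590 + 23190 = 77780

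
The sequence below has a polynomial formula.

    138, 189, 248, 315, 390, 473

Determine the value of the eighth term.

First differences: 51, 59, 67, 75, 83
Second differences: 8, 8, 8, 8
Second differences constant at 8.
83 + 8 = 91;  473 + 91 = 564
91 + 8 = 99;  564 + 99 = 663

663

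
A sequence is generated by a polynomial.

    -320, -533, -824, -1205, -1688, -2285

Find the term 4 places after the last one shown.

Δ: -213, -291, -381, -483, -597
Δ²: -78, -90, -102, -114
Δ³: -12, -12, -12
Third differences constant at -12.
-114 − 12 = -126;  -597 − 126 = -723;  -2285 − 723 = -3008
-126 − 12 = -138;  -723 − 138 = -861;  -3008 − 861 = -3869
-138 − 12 = -150;  -861 − 150 = -1011;  -3869 − 1011 = -4880
-150 − 12 = -162;  -1011 − 162 = -1173;  -4880 − 1173 = -6053

-6053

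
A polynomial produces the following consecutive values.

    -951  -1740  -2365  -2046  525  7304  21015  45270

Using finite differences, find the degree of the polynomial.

D1: -789, -625, 319, 2571, 6779, 13711, 24255
D2: 164, 944, 2252, 4208, 6932, 10544
D3: 780, 1308, 1956, 2724, 3612
D4: 528, 648, 768, 888
D5: 120, 120, 120
The fifth differences are constant, so the polynomial has degree 5.

5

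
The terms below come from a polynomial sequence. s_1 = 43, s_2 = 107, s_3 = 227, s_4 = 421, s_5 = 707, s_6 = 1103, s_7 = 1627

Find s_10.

4147

Δ: 64, 120, 194, 286, 396, 524
Δ²: 56, 74, 92, 110, 128
Δ³: 18, 18, 18, 18
The third differences are constant (18).
128 + 18 = 146;  524 + 146 = 670;  1627 + 670 = 2297
146 + 18 = 164;  670 + 164 = 834;  2297 + 834 = 3131
164 + 18 = 182;  834 + 182 = 1016;  3131 + 1016 = 4147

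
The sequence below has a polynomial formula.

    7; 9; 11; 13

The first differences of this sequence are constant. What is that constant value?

Δ: 2, 2, 2

2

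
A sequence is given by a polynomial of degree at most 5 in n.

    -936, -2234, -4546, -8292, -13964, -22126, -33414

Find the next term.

-1298 , -2312 , -3746 , -5672 , -8162 , -11288
-1014 , -1434 , -1926 , -2490 , -3126
-420 , -492 , -564 , -636
-72 , -72 , -72
The fourth differences are constant (-72).
-636 − 72 = -708;  -3126 − 708 = -3834;  -11288 − 3834 = -15122;  -33414 − 15122 = -48536

-48536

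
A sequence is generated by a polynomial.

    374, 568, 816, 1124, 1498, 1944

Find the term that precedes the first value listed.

First differences: 194, 248, 308, 374, 446
Second differences: 54, 60, 66, 72
Third differences: 6, 6, 6
The third differences are constant at 6.
Work back: 54 − 6 = 48;  194 − 48 = 146;  374 − 146 = 228

228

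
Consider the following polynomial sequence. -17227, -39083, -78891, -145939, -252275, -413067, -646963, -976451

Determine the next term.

-1428219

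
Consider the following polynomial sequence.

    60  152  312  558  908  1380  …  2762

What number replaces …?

1992

Using the first 6 terms:
First differences: 92  160  246  350  472
Second differences: 68  86  104  122
Third differences: 18  18  18
Constant third difference = 18.
Extend forward: 122 + 18 = 140;  472 + 140 = 612;  1380 + 612 = 1992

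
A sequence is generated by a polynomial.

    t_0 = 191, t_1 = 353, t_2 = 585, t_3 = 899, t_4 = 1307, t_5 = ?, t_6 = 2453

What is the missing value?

1821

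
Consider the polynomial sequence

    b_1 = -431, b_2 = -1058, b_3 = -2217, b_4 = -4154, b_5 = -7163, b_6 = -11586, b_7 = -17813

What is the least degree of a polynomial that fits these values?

4

D1: -627, -1159, -1937, -3009, -4423, -6227
D2: -532, -778, -1072, -1414, -1804
D3: -246, -294, -342, -390
D4: -48, -48, -48
The fourth differences are constant, so the polynomial has degree 4.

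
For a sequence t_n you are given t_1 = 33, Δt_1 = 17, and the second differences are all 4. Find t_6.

Build the table forward from the leading diagonal:
Second differences: 4  4  4  4  4  4
First differences: 17  21  25  29  33  37
t: 33  50  71  96  125  158

158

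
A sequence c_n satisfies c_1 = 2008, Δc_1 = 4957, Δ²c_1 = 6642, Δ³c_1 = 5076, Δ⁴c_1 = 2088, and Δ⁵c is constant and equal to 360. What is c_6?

Build the table forward from the leading diagonal:
D5: 360, 360, 360, 360, 360, 360
D4: 2088, 2448, 2808, 3168, 3528, 3888
D3: 5076, 7164, 9612, 12420, 15588, 19116
D2: 6642, 11718, 18882, 28494, 40914, 56502
D1: 4957, 11599, 23317, 42199, 70693, 111607
c: 2008, 6965, 18564, 41881, 84080, 154773

154773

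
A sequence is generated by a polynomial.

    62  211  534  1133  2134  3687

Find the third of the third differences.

150

Δ: 149, 323, 599, 1001, 1553
Δ²: 174, 276, 402, 552
Δ³: 102, 126, 150
Δ⁴: 24, 24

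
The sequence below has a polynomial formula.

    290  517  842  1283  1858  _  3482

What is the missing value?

2585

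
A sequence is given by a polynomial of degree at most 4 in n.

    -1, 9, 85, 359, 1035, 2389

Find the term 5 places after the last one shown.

D1: 10, 76, 274, 676, 1354
D2: 66, 198, 402, 678
D3: 132, 204, 276
D4: 72, 72
The fourth differences are constant (72).
276 + 72 = 348;  678 + 348 = 1026;  1354 + 1026 = 2380;  2389 + 2380 = 4769
348 + 72 = 420;  1026 + 420 = 1446;  2380 + 1446 = 3826;  4769 + 3826 = 8595
420 + 72 = 492;  1446 + 492 = 1938;  3826 + 1938 = 5764;  8595 + 5764 = 14359
492 + 72 = 564;  1938 + 564 = 2502;  5764 + 2502 = 8266;  14359 + 8266 = 22625
564 + 72 = 636;  2502 + 636 = 3138;  8266 + 3138 = 11404;  22625 + 11404 = 34029

34029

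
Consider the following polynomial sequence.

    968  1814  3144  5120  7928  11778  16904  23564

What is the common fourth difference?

D1: 846, 1330, 1976, 2808, 3850, 5126, 6660
D2: 484, 646, 832, 1042, 1276, 1534
D3: 162, 186, 210, 234, 258
D4: 24, 24, 24, 24

24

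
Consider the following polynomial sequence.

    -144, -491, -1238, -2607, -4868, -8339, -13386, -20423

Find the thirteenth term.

-103308

-347, -747, -1369, -2261, -3471, -5047, -7037
-400, -622, -892, -1210, -1576, -1990
-222, -270, -318, -366, -414
-48, -48, -48, -48
Constant fourth difference = -48, so extend:
-414 − 48 = -462;  -1990 − 462 = -2452;  -7037 − 2452 = -9489;  -20423 − 9489 = -29912
-462 − 48 = -510;  -2452 − 510 = -2962;  -9489 − 2962 = -12451;  -29912 − 12451 = -42363
-510 − 48 = -558;  -2962 − 558 = -3520;  -12451 − 3520 = -15971;  -42363 − 15971 = -58334
-558 − 48 = -606;  -3520 − 606 = -4126;  -15971 − 4126 = -20097;  -58334 − 20097 = -78431
-606 − 48 = -654;  -4126 − 654 = -4780;  -20097 − 4780 = -24877;  -78431 − 24877 = -103308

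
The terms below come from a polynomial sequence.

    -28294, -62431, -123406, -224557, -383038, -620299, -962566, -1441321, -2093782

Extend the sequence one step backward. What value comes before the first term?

-34137  -60975  -101151  -158481  -237261  -342267  -478755  -652461
-26838  -40176  -57330  -78780  -105006  -136488  -173706
-13338  -17154  -21450  -26226  -31482  -37218
-3816  -4296  -4776  -5256  -5736
-480  -480  -480  -480
The fifth differences are constant at -480.
Work back: -3816 + 480 = -3336;  -13338 + 3336 = -10002;  -26838 + 10002 = -16836;  -34137 + 16836 = -17301;  -28294 + 17301 = -10993

-10993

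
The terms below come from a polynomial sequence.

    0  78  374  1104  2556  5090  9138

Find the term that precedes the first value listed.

-4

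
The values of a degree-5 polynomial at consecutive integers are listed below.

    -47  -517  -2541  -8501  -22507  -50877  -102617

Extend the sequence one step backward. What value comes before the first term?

3

-470, -2024, -5960, -14006, -28370, -51740
-1554, -3936, -8046, -14364, -23370
-2382, -4110, -6318, -9006
-1728, -2208, -2688
-480, -480
The fifth differences are constant at -480.
Work back: -1728 + 480 = -1248;  -2382 + 1248 = -1134;  -1554 + 1134 = -420;  -470 + 420 = -50;  -47 + 50 = 3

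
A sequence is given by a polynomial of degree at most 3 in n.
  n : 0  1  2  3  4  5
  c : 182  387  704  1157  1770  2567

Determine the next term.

3572

D1: 205, 317, 453, 613, 797
D2: 112, 136, 160, 184
D3: 24, 24, 24
Third differences constant at 24.
184 + 24 = 208;  797 + 208 = 1005;  2567 + 1005 = 3572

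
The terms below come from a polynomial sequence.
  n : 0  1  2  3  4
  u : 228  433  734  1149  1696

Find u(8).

First differences: 205  301  415  547
Second differences: 96  114  132
Third differences: 18  18
Constant third difference = 18, so extend:
132 + 18 = 150;  547 + 150 = 697;  1696 + 697 = 2393
150 + 18 = 168;  697 + 168 = 865;  2393 + 865 = 3258
168 + 18 = 186;  865 + 186 = 1051;  3258 + 1051 = 4309
186 + 18 = 204;  1051 + 204 = 1255;  4309 + 1255 = 5564

5564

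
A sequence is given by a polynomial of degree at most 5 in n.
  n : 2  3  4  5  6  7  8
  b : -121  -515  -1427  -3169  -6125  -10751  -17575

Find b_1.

-5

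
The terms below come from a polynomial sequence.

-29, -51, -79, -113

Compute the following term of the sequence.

-153

-22 , -28 , -34
-6 , -6
Second differences constant at -6.
-34 − 6 = -40;  -113 − 40 = -153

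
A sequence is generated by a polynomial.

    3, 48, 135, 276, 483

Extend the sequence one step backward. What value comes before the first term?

Δ: 45  87  141  207
Δ²: 42  54  66
Δ³: 12  12
The third differences are constant at 12.
Work back: 42 − 12 = 30;  45 − 30 = 15;  3 − 15 = -12

-12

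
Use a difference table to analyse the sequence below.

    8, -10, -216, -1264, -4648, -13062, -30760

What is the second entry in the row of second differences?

Δ: -18, -206, -1048, -3384, -8414, -17698
Δ²: -188, -842, -2336, -5030, -9284
Δ³: -654, -1494, -2694, -4254
Δ⁴: -840, -1200, -1560
Δ⁵: -360, -360

-842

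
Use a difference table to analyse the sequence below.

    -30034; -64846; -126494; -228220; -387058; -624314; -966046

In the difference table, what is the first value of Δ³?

-13242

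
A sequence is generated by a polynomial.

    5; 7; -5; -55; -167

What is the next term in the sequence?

-365

2, -12, -50, -112
-14, -38, -62
-24, -24
Third differences constant at -24.
-62 − 24 = -86;  -112 − 86 = -198;  -167 − 198 = -365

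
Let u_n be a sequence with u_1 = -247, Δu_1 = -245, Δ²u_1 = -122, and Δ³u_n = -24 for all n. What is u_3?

-859

Build the table forward from the leading diagonal:
Δ³: -24  -24  -24
Δ²: -122  -146  -170
Δ: -245  -367  -513
u: -247  -492  -859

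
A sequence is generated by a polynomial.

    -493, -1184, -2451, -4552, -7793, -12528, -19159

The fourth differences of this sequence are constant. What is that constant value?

First differences: -691, -1267, -2101, -3241, -4735, -6631
Second differences: -576, -834, -1140, -1494, -1896
Third differences: -258, -306, -354, -402
Fourth differences: -48, -48, -48

-48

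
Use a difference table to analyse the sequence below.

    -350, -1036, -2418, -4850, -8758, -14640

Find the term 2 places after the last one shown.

-34678

Δ: -686, -1382, -2432, -3908, -5882
Δ²: -696, -1050, -1476, -1974
Δ³: -354, -426, -498
Δ⁴: -72, -72
Fourth differences constant at -72.
-498 − 72 = -570;  -1974 − 570 = -2544;  -5882 − 2544 = -8426;  -14640 − 8426 = -23066
-570 − 72 = -642;  -2544 − 642 = -3186;  -8426 − 3186 = -11612;  -23066 − 11612 = -34678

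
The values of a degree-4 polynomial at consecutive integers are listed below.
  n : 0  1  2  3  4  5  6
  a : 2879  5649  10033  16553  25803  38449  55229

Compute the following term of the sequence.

76953

Δ: 2770, 4384, 6520, 9250, 12646, 16780
Δ²: 1614, 2136, 2730, 3396, 4134
Δ³: 522, 594, 666, 738
Δ⁴: 72, 72, 72
Fourth differences constant at 72.
738 + 72 = 810;  4134 + 810 = 4944;  16780 + 4944 = 21724;  55229 + 21724 = 76953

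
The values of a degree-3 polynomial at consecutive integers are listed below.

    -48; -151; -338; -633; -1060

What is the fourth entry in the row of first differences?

-427

D1: -103, -187, -295, -427
D2: -84, -108, -132
D3: -24, -24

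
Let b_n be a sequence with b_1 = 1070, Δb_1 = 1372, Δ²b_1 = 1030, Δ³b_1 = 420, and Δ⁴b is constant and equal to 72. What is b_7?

34232

Build the table forward from the leading diagonal:
D4: 72, 72, 72, 72, 72, 72, 72
D3: 420, 492, 564, 636, 708, 780, 852
D2: 1030, 1450, 1942, 2506, 3142, 3850, 4630
D1: 1372, 2402, 3852, 5794, 8300, 11442, 15292
b: 1070, 2442, 4844, 8696, 14490, 22790, 34232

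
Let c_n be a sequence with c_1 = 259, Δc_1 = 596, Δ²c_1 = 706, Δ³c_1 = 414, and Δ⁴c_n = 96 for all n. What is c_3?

Build the table forward from the leading diagonal:
D4: 96  96  96
D3: 414  510  606
D2: 706  1120  1630
D1: 596  1302  2422
c: 259  855  2157

2157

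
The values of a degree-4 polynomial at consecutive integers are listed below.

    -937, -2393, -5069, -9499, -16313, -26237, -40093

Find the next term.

-1456 , -2676 , -4430 , -6814 , -9924 , -13856
-1220 , -1754 , -2384 , -3110 , -3932
-534 , -630 , -726 , -822
-96 , -96 , -96
Fourth differences constant at -96.
-822 − 96 = -918;  -3932 − 918 = -4850;  -13856 − 4850 = -18706;  -40093 − 18706 = -58799

-58799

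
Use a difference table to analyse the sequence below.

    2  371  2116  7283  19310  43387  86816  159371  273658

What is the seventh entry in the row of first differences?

72555

First differences: 369, 1745, 5167, 12027, 24077, 43429, 72555, 114287
Second differences: 1376, 3422, 6860, 12050, 19352, 29126, 41732
Third differences: 2046, 3438, 5190, 7302, 9774, 12606
Fourth differences: 1392, 1752, 2112, 2472, 2832
Fifth differences: 360, 360, 360, 360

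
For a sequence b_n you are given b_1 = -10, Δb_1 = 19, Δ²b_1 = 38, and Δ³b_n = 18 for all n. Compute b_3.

Build the table forward from the leading diagonal:
Δ³: 18  18  18
Δ²: 38  56  74
Δ: 19  57  113
b: -10  9  66

66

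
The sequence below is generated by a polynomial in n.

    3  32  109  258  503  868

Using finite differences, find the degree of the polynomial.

D1: 29, 77, 149, 245, 365
D2: 48, 72, 96, 120
D3: 24, 24, 24
The third differences are constant, so the polynomial has degree 3.

3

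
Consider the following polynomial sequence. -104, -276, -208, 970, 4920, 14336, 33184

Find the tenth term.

210100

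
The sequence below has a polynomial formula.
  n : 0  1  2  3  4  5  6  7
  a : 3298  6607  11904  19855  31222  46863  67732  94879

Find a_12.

368254

3309 , 5297 , 7951 , 11367 , 15641 , 20869 , 27147
1988 , 2654 , 3416 , 4274 , 5228 , 6278
666 , 762 , 858 , 954 , 1050
96 , 96 , 96 , 96
Fourth differences constant at 96.
1050 + 96 = 1146;  6278 + 1146 = 7424;  27147 + 7424 = 34571;  94879 + 34571 = 129450
1146 + 96 = 1242;  7424 + 1242 = 8666;  34571 + 8666 = 43237;  129450 + 43237 = 172687
1242 + 96 = 1338;  8666 + 1338 = 10004;  43237 + 10004 = 53241;  172687 + 53241 = 225928
1338 + 96 = 1434;  10004 + 1434 = 11438;  53241 + 11438 = 64679;  225928 + 64679 = 290607
1434 + 96 = 1530;  11438 + 1530 = 12968;  64679 + 12968 = 77647;  290607 + 77647 = 368254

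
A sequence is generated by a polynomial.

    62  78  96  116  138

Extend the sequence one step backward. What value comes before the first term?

48

First differences: 16  18  20  22
Second differences: 2  2  2
The second differences are constant at 2.
Work back: 16 − 2 = 14;  62 − 14 = 48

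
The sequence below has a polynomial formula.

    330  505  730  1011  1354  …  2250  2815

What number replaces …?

1765

Using the first 5 terms:
First differences: 175, 225, 281, 343
Second differences: 50, 56, 62
Third differences: 6, 6
Constant third difference = 6.
Extend forward: 62 + 6 = 68;  343 + 68 = 411;  1354 + 411 = 1765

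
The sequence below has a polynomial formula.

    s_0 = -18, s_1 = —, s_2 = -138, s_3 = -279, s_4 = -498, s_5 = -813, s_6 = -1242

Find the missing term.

-57

Using the last 5 terms:
D1: -141, -219, -315, -429
D2: -78, -96, -114
D3: -18, -18
Constant third difference = -18.
Extend backward: -78 + 18 = -60;  -141 + 60 = -81;  -138 + 81 = -57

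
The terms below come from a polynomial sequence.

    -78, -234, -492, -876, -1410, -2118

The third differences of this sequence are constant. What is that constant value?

-24

First differences: -156, -258, -384, -534, -708
Second differences: -102, -126, -150, -174
Third differences: -24, -24, -24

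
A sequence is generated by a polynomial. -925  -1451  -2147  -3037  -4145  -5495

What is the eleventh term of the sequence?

-16715

Δ: -526 , -696 , -890 , -1108 , -1350
Δ²: -170 , -194 , -218 , -242
Δ³: -24 , -24 , -24
Third differences constant at -24.
-242 − 24 = -266;  -1350 − 266 = -1616;  -5495 − 1616 = -7111
-266 − 24 = -290;  -1616 − 290 = -1906;  -7111 − 1906 = -9017
-290 − 24 = -314;  -1906 − 314 = -2220;  -9017 − 2220 = -11237
-314 − 24 = -338;  -2220 − 338 = -2558;  -11237 − 2558 = -13795
-338 − 24 = -362;  -2558 − 362 = -2920;  -13795 − 2920 = -16715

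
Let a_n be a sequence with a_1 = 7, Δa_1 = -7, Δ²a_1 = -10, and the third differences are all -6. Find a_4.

-50

Build the table forward from the leading diagonal:
Δ³: -6, -6, -6, -6
Δ²: -10, -16, -22, -28
Δ: -7, -17, -33, -55
a: 7, 0, -17, -50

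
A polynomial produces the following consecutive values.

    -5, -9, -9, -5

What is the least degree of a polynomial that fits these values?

2

First differences: -4, 0, 4
Second differences: 4, 4
The second differences are constant, so the polynomial has degree 2.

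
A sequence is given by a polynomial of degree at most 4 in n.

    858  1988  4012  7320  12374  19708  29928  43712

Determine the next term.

Δ: 1130 , 2024 , 3308 , 5054 , 7334 , 10220 , 13784
Δ²: 894 , 1284 , 1746 , 2280 , 2886 , 3564
Δ³: 390 , 462 , 534 , 606 , 678
Δ⁴: 72 , 72 , 72 , 72
Fourth differences constant at 72.
678 + 72 = 750;  3564 + 750 = 4314;  13784 + 4314 = 18098;  43712 + 18098 = 61810

61810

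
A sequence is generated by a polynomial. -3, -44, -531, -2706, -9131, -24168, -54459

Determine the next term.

D1: -41 , -487 , -2175 , -6425 , -15037 , -30291
D2: -446 , -1688 , -4250 , -8612 , -15254
D3: -1242 , -2562 , -4362 , -6642
D4: -1320 , -1800 , -2280
D5: -480 , -480
Fifth differences constant at -480.
-2280 − 480 = -2760;  -6642 − 2760 = -9402;  -15254 − 9402 = -24656;  -30291 − 24656 = -54947;  -54459 − 54947 = -109406

-109406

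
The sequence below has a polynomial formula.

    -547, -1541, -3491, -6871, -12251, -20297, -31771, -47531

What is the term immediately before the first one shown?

-994, -1950, -3380, -5380, -8046, -11474, -15760
-956, -1430, -2000, -2666, -3428, -4286
-474, -570, -666, -762, -858
-96, -96, -96, -96
The fourth differences are constant at -96.
Work back: -474 + 96 = -378;  -956 + 378 = -578;  -994 + 578 = -416;  -547 + 416 = -131

-131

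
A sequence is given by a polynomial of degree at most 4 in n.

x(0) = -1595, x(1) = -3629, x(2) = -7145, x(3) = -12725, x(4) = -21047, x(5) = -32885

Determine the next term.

-49109

-2034, -3516, -5580, -8322, -11838
-1482, -2064, -2742, -3516
-582, -678, -774
-96, -96
Constant fourth difference = -96, so extend:
-774 − 96 = -870;  -3516 − 870 = -4386;  -11838 − 4386 = -16224;  -32885 − 16224 = -49109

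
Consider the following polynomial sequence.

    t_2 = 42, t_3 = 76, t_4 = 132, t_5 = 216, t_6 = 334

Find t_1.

D1: 34, 56, 84, 118
D2: 22, 28, 34
D3: 6, 6
The third differences are constant at 6.
Work back: 22 − 6 = 16;  34 − 16 = 18;  42 − 18 = 24

24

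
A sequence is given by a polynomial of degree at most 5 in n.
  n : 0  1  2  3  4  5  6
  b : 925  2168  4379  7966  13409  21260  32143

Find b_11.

Δ: 1243 , 2211 , 3587 , 5443 , 7851 , 10883
Δ²: 968 , 1376 , 1856 , 2408 , 3032
Δ³: 408 , 480 , 552 , 624
Δ⁴: 72 , 72 , 72
Constant fourth difference = 72, so extend:
624 + 72 = 696;  3032 + 696 = 3728;  10883 + 3728 = 14611;  32143 + 14611 = 46754
696 + 72 = 768;  3728 + 768 = 4496;  14611 + 4496 = 19107;  46754 + 19107 = 65861
768 + 72 = 840;  4496 + 840 = 5336;  19107 + 5336 = 24443;  65861 + 24443 = 90304
840 + 72 = 912;  5336 + 912 = 6248;  24443 + 6248 = 30691;  90304 + 30691 = 120995
912 + 72 = 984;  6248 + 984 = 7232;  30691 + 7232 = 37923;  120995 + 37923 = 158918

158918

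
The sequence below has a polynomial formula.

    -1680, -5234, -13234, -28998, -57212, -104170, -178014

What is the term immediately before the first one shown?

-382

D1: -3554  -8000  -15764  -28214  -46958  -73844
D2: -4446  -7764  -12450  -18744  -26886
D3: -3318  -4686  -6294  -8142
D4: -1368  -1608  -1848
D5: -240  -240
The fifth differences are constant at -240.
Work back: -1368 + 240 = -1128;  -3318 + 1128 = -2190;  -4446 + 2190 = -2256;  -3554 + 2256 = -1298;  -1680 + 1298 = -382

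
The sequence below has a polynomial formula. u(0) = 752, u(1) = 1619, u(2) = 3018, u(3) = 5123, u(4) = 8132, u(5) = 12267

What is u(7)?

First differences: 867, 1399, 2105, 3009, 4135
Second differences: 532, 706, 904, 1126
Third differences: 174, 198, 222
Fourth differences: 24, 24
Constant fourth difference = 24, so extend:
222 + 24 = 246;  1126 + 246 = 1372;  4135 + 1372 = 5507;  12267 + 5507 = 17774
246 + 24 = 270;  1372 + 270 = 1642;  5507 + 1642 = 7149;  17774 + 7149 = 24923

24923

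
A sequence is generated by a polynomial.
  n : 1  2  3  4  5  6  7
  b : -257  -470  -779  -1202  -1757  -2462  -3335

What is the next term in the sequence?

-213 , -309 , -423 , -555 , -705 , -873
-96 , -114 , -132 , -150 , -168
-18 , -18 , -18 , -18
The third differences are constant (-18).
-168 − 18 = -186;  -873 − 186 = -1059;  -3335 − 1059 = -4394

-4394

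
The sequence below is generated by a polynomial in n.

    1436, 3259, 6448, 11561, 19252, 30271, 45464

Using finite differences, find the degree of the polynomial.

4

D1: 1823, 3189, 5113, 7691, 11019, 15193
D2: 1366, 1924, 2578, 3328, 4174
D3: 558, 654, 750, 846
D4: 96, 96, 96
The fourth differences are constant, so the polynomial has degree 4.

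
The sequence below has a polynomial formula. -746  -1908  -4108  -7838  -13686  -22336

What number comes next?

D1: -1162 , -2200 , -3730 , -5848 , -8650
D2: -1038 , -1530 , -2118 , -2802
D3: -492 , -588 , -684
D4: -96 , -96
Fourth differences constant at -96.
-684 − 96 = -780;  -2802 − 780 = -3582;  -8650 − 3582 = -12232;  -22336 − 12232 = -34568

-34568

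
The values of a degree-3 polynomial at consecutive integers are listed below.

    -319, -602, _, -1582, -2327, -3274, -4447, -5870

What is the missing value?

Using the last 5 terms:
D1: -745  -947  -1173  -1423
D2: -202  -226  -250
D3: -24  -24
Constant third difference = -24.
Extend backward: -202 + 24 = -178;  -745 + 178 = -567;  -1582 + 567 = -1015

-1015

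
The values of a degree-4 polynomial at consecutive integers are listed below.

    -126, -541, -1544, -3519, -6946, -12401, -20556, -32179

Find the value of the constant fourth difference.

Δ: -415, -1003, -1975, -3427, -5455, -8155, -11623
Δ²: -588, -972, -1452, -2028, -2700, -3468
Δ³: -384, -480, -576, -672, -768
Δ⁴: -96, -96, -96, -96

-96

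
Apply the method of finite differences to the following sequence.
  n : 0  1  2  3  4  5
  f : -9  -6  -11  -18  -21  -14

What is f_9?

234

Δ: 3 , -5 , -7 , -3 , 7
Δ²: -8 , -2 , 4 , 10
Δ³: 6 , 6 , 6
Third differences constant at 6.
10 + 6 = 16;  7 + 16 = 23;  -14 + 23 = 9
16 + 6 = 22;  23 + 22 = 45;  9 + 45 = 54
22 + 6 = 28;  45 + 28 = 73;  54 + 73 = 127
28 + 6 = 34;  73 + 34 = 107;  127 + 107 = 234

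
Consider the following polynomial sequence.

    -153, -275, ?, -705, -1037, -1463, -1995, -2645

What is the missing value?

-455

Using the last 5 terms:
First differences: -332  -426  -532  -650
Second differences: -94  -106  -118
Third differences: -12  -12
Constant third difference = -12.
Extend backward: -94 + 12 = -82;  -332 + 82 = -250;  -705 + 250 = -455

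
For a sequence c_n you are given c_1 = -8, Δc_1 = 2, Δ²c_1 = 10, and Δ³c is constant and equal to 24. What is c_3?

Build the table forward from the leading diagonal:
D3: 24, 24, 24
D2: 10, 34, 58
D1: 2, 12, 46
c: -8, -6, 6

6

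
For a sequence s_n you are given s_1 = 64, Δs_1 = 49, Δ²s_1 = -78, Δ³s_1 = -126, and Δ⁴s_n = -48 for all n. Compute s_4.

Build the table forward from the leading diagonal:
D4: -48, -48, -48, -48
D3: -126, -174, -222, -270
D2: -78, -204, -378, -600
D1: 49, -29, -233, -611
s: 64, 113, 84, -149

-149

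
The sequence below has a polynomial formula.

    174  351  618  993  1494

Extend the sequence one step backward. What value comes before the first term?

69

First differences: 177, 267, 375, 501
Second differences: 90, 108, 126
Third differences: 18, 18
The third differences are constant at 18.
Work back: 90 − 18 = 72;  177 − 72 = 105;  174 − 105 = 69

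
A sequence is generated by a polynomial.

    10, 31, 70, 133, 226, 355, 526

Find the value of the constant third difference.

6

D1: 21, 39, 63, 93, 129, 171
D2: 18, 24, 30, 36, 42
D3: 6, 6, 6, 6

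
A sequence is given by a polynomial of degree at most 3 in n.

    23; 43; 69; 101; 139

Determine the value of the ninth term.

351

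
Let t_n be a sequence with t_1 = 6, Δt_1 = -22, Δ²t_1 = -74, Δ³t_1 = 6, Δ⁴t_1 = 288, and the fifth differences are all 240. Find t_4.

Build the table forward from the leading diagonal:
Fifth differences: 240  240  240  240
Fourth differences: 288  528  768  1008
Third differences: 6  294  822  1590
Second differences: -74  -68  226  1048
First differences: -22  -96  -164  62
t: 6  -16  -112  -276

-276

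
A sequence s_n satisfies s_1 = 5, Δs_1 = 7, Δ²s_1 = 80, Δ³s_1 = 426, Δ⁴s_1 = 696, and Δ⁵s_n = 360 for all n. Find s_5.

Build the table forward from the leading diagonal:
Fifth differences: 360  360  360  360  360
Fourth differences: 696  1056  1416  1776  2136
Third differences: 426  1122  2178  3594  5370
Second differences: 80  506  1628  3806  7400
First differences: 7  87  593  2221  6027
s: 5  12  99  692  2913

2913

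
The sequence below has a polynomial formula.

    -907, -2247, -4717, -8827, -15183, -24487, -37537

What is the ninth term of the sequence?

Δ: -1340  -2470  -4110  -6356  -9304  -13050
Δ²: -1130  -1640  -2246  -2948  -3746
Δ³: -510  -606  -702  -798
Δ⁴: -96  -96  -96
The fourth differences are constant (-96).
-798 − 96 = -894;  -3746 − 894 = -4640;  -13050 − 4640 = -17690;  -37537 − 17690 = -55227
-894 − 96 = -990;  -4640 − 990 = -5630;  -17690 − 5630 = -23320;  -55227 − 23320 = -78547

-78547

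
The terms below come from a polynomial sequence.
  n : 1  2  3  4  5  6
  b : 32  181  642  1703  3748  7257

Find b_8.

149, 461, 1061, 2045, 3509
312, 600, 984, 1464
288, 384, 480
96, 96
The fourth differences are constant (96).
480 + 96 = 576;  1464 + 576 = 2040;  3509 + 2040 = 5549;  7257 + 5549 = 12806
576 + 96 = 672;  2040 + 672 = 2712;  5549 + 2712 = 8261;  12806 + 8261 = 21067

21067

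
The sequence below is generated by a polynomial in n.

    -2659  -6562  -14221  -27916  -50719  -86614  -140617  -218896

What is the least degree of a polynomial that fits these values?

5

Δ: -3903, -7659, -13695, -22803, -35895, -54003, -78279
Δ²: -3756, -6036, -9108, -13092, -18108, -24276
Δ³: -2280, -3072, -3984, -5016, -6168
Δ⁴: -792, -912, -1032, -1152
Δ⁵: -120, -120, -120
The fifth differences are constant, so the polynomial has degree 5.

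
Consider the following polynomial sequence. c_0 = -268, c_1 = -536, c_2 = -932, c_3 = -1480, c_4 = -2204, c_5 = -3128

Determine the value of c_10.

First differences: -268, -396, -548, -724, -924
Second differences: -128, -152, -176, -200
Third differences: -24, -24, -24
Constant third difference = -24, so extend:
-200 − 24 = -224;  -924 − 224 = -1148;  -3128 − 1148 = -4276
-224 − 24 = -248;  -1148 − 248 = -1396;  -4276 − 1396 = -5672
-248 − 24 = -272;  -1396 − 272 = -1668;  -5672 − 1668 = -7340
-272 − 24 = -296;  -1668 − 296 = -1964;  -7340 − 1964 = -9304
-296 − 24 = -320;  -1964 − 320 = -2284;  -9304 − 2284 = -11588

-11588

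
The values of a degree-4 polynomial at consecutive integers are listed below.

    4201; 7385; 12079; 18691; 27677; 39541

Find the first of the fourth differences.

D1: 3184, 4694, 6612, 8986, 11864
D2: 1510, 1918, 2374, 2878
D3: 408, 456, 504
D4: 48, 48

48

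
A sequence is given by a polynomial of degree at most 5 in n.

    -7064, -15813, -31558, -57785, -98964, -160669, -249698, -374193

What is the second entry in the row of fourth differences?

Δ: -8749, -15745, -26227, -41179, -61705, -89029, -124495
Δ²: -6996, -10482, -14952, -20526, -27324, -35466
Δ³: -3486, -4470, -5574, -6798, -8142
Δ⁴: -984, -1104, -1224, -1344
Δ⁵: -120, -120, -120

-1104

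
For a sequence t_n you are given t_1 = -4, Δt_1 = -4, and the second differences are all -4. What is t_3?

-16

Build the table forward from the leading diagonal:
Δ²: -4  -4  -4
Δ: -4  -8  -12
t: -4  -8  -16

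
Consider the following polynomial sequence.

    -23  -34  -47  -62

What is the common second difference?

-2

Δ: -11, -13, -15
Δ²: -2, -2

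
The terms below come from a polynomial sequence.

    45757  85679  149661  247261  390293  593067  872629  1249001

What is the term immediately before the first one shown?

39922  63982  97600  143032  202774  279562  376372
24060  33618  45432  59742  76788  96810
9558  11814  14310  17046  20022
2256  2496  2736  2976
240  240  240
The fifth differences are constant at 240.
Work back: 2256 − 240 = 2016;  9558 − 2016 = 7542;  24060 − 7542 = 16518;  39922 − 16518 = 23404;  45757 − 23404 = 22353

22353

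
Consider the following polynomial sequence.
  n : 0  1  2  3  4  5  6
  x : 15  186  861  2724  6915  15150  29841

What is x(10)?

232485

Δ: 171 , 675 , 1863 , 4191 , 8235 , 14691
Δ²: 504 , 1188 , 2328 , 4044 , 6456
Δ³: 684 , 1140 , 1716 , 2412
Δ⁴: 456 , 576 , 696
Δ⁵: 120 , 120
The fifth differences are constant (120).
696 + 120 = 816;  2412 + 816 = 3228;  6456 + 3228 = 9684;  14691 + 9684 = 24375;  29841 + 24375 = 54216
816 + 120 = 936;  3228 + 936 = 4164;  9684 + 4164 = 13848;  24375 + 13848 = 38223;  54216 + 38223 = 92439
936 + 120 = 1056;  4164 + 1056 = 5220;  13848 + 5220 = 19068;  38223 + 19068 = 57291;  92439 + 57291 = 149730
1056 + 120 = 1176;  5220 + 1176 = 6396;  19068 + 6396 = 25464;  57291 + 25464 = 82755;  149730 + 82755 = 232485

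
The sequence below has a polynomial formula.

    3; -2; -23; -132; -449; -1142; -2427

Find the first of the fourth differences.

-48

D1: -5, -21, -109, -317, -693, -1285
D2: -16, -88, -208, -376, -592
D3: -72, -120, -168, -216
D4: -48, -48, -48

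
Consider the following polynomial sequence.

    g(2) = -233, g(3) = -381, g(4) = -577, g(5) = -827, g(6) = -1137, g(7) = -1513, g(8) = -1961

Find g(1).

-127

First differences: -148  -196  -250  -310  -376  -448
Second differences: -48  -54  -60  -66  -72
Third differences: -6  -6  -6  -6
The third differences are constant at -6.
Work back: -48 + 6 = -42;  -148 + 42 = -106;  -233 + 106 = -127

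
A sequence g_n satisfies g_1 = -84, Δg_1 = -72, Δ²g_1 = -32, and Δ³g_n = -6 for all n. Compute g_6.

-824

Build the table forward from the leading diagonal:
Δ³: -6, -6, -6, -6, -6, -6
Δ²: -32, -38, -44, -50, -56, -62
Δ: -72, -104, -142, -186, -236, -292
g: -84, -156, -260, -402, -588, -824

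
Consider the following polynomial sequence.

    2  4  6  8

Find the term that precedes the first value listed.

D1: 2  2  2
The first differences are constant at 2.
Work back: 2 − 2 = 0

0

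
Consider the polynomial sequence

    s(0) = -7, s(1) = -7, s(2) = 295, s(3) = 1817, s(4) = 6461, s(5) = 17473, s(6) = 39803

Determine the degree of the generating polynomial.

5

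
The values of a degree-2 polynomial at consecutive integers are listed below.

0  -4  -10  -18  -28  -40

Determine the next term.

-54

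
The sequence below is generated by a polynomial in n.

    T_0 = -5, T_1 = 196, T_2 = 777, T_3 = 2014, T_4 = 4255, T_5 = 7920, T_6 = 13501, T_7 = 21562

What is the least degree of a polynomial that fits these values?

Δ: 201, 581, 1237, 2241, 3665, 5581, 8061
Δ²: 380, 656, 1004, 1424, 1916, 2480
Δ³: 276, 348, 420, 492, 564
Δ⁴: 72, 72, 72, 72
The fourth differences are constant, so the polynomial has degree 4.

4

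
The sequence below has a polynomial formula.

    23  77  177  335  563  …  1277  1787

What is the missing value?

Using the first 5 terms:
D1: 54, 100, 158, 228
D2: 46, 58, 70
D3: 12, 12
Constant third difference = 12.
Extend forward: 70 + 12 = 82;  228 + 82 = 310;  563 + 310 = 873

873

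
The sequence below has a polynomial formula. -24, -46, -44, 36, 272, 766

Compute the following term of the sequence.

1644

Δ: -22  2  80  236  494
Δ²: 24  78  156  258
Δ³: 54  78  102
Δ⁴: 24  24
The fourth differences are constant (24).
102 + 24 = 126;  258 + 126 = 384;  494 + 384 = 878;  766 + 878 = 1644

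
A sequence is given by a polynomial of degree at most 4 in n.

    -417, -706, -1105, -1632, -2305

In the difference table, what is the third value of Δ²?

-146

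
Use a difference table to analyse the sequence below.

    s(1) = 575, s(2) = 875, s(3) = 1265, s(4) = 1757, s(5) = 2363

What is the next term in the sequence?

D1: 300 , 390 , 492 , 606
D2: 90 , 102 , 114
D3: 12 , 12
Constant third difference = 12, so extend:
114 + 12 = 126;  606 + 126 = 732;  2363 + 732 = 3095

3095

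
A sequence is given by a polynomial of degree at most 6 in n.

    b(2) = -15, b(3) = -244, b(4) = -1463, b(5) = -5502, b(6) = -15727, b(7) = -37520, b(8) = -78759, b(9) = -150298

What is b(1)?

-2

First differences: -229  -1219  -4039  -10225  -21793  -41239  -71539
Second differences: -990  -2820  -6186  -11568  -19446  -30300
Third differences: -1830  -3366  -5382  -7878  -10854
Fourth differences: -1536  -2016  -2496  -2976
Fifth differences: -480  -480  -480
The fifth differences are constant at -480.
Work back: -1536 + 480 = -1056;  -1830 + 1056 = -774;  -990 + 774 = -216;  -229 + 216 = -13;  -15 + 13 = -2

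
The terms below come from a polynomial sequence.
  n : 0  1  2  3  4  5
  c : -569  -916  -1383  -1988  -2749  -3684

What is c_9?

-347  -467  -605  -761  -935
-120  -138  -156  -174
-18  -18  -18
The third differences are constant (-18).
-174 − 18 = -192;  -935 − 192 = -1127;  -3684 − 1127 = -4811
-192 − 18 = -210;  -1127 − 210 = -1337;  -4811 − 1337 = -6148
-210 − 18 = -228;  -1337 − 228 = -1565;  -6148 − 1565 = -7713
-228 − 18 = -246;  -1565 − 246 = -1811;  -7713 − 1811 = -9524

-9524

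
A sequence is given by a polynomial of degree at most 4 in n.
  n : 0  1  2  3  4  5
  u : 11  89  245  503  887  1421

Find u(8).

4163

78 , 156 , 258 , 384 , 534
78 , 102 , 126 , 150
24 , 24 , 24
The third differences are constant (24).
150 + 24 = 174;  534 + 174 = 708;  1421 + 708 = 2129
174 + 24 = 198;  708 + 198 = 906;  2129 + 906 = 3035
198 + 24 = 222;  906 + 222 = 1128;  3035 + 1128 = 4163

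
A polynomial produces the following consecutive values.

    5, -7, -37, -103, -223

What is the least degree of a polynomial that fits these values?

3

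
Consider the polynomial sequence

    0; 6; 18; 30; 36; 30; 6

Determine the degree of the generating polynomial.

3

First differences: 6, 12, 12, 6, -6, -24
Second differences: 6, 0, -6, -12, -18
Third differences: -6, -6, -6, -6
The third differences are constant, so the polynomial has degree 3.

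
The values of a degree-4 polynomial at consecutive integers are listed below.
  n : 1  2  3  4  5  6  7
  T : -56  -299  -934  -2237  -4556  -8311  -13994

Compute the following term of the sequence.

-22169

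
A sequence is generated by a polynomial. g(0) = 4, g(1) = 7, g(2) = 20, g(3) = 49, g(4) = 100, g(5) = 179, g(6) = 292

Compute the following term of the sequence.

445

Δ: 3, 13, 29, 51, 79, 113
Δ²: 10, 16, 22, 28, 34
Δ³: 6, 6, 6, 6
Constant third difference = 6, so extend:
34 + 6 = 40;  113 + 40 = 153;  292 + 153 = 445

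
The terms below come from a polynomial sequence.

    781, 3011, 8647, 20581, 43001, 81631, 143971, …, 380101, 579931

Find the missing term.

239537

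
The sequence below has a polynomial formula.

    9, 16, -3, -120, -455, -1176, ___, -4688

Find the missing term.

-2499

Using the first 6 terms:
Δ: 7, -19, -117, -335, -721
Δ²: -26, -98, -218, -386
Δ³: -72, -120, -168
Δ⁴: -48, -48
Constant fourth difference = -48.
Extend forward: -168 − 48 = -216;  -386 − 216 = -602;  -721 − 602 = -1323;  -1176 − 1323 = -2499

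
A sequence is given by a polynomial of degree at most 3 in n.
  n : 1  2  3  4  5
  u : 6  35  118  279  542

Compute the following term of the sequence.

931

Δ: 29 , 83 , 161 , 263
Δ²: 54 , 78 , 102
Δ³: 24 , 24
Third differences constant at 24.
102 + 24 = 126;  263 + 126 = 389;  542 + 389 = 931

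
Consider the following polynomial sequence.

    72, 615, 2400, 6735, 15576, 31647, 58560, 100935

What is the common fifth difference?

First differences: 543, 1785, 4335, 8841, 16071, 26913, 42375
Second differences: 1242, 2550, 4506, 7230, 10842, 15462
Third differences: 1308, 1956, 2724, 3612, 4620
Fourth differences: 648, 768, 888, 1008
Fifth differences: 120, 120, 120

120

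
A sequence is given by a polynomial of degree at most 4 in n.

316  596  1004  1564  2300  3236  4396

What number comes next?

5804

280  408  560  736  936  1160
128  152  176  200  224
24  24  24  24
Third differences constant at 24.
224 + 24 = 248;  1160 + 248 = 1408;  4396 + 1408 = 5804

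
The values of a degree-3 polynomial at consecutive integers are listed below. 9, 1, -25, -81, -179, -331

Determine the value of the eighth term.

-845

Δ: -8, -26, -56, -98, -152
Δ²: -18, -30, -42, -54
Δ³: -12, -12, -12
Third differences constant at -12.
-54 − 12 = -66;  -152 − 66 = -218;  -331 − 218 = -549
-66 − 12 = -78;  -218 − 78 = -296;  -549 − 296 = -845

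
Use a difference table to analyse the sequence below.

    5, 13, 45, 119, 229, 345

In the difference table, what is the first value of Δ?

Δ: 8, 32, 74, 110, 116
Δ²: 24, 42, 36, 6
Δ³: 18, -6, -30
Δ⁴: -24, -24

8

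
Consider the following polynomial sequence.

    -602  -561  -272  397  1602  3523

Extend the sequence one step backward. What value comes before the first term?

Δ: 41, 289, 669, 1205, 1921
Δ²: 248, 380, 536, 716
Δ³: 132, 156, 180
Δ⁴: 24, 24
The fourth differences are constant at 24.
Work back: 132 − 24 = 108;  248 − 108 = 140;  41 − 140 = -99;  -602 + 99 = -503

-503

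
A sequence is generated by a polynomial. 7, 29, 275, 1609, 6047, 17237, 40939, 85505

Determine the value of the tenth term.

First differences: 22, 246, 1334, 4438, 11190, 23702, 44566
Second differences: 224, 1088, 3104, 6752, 12512, 20864
Third differences: 864, 2016, 3648, 5760, 8352
Fourth differences: 1152, 1632, 2112, 2592
Fifth differences: 480, 480, 480
Fifth differences constant at 480.
2592 + 480 = 3072;  8352 + 3072 = 11424;  20864 + 11424 = 32288;  44566 + 32288 = 76854;  85505 + 76854 = 162359
3072 + 480 = 3552;  11424 + 3552 = 14976;  32288 + 14976 = 47264;  76854 + 47264 = 124118;  162359 + 124118 = 286477

286477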